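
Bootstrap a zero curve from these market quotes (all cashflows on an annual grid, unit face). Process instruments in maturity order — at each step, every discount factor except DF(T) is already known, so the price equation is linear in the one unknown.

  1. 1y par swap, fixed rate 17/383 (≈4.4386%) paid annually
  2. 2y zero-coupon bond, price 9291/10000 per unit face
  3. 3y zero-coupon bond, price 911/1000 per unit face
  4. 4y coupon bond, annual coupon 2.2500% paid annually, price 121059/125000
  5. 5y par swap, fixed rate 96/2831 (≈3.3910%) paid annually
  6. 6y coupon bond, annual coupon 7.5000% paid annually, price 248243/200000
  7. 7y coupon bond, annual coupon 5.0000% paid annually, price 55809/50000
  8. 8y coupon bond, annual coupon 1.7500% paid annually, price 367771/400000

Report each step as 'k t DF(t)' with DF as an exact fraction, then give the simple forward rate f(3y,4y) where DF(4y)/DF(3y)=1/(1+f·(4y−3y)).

step 1 [1y] swap r/1=17/383: DF=(1 − 17/383·(0))/(1+17/383) = 383/400 ≈ 0.957500
step 2 [2y] zero: DF = P = 9291/10000 ≈ 0.929100
step 3 [3y] zero: DF = P = 911/1000 ≈ 0.911000
step 4 [4y] bond c/1=9/400: DF=(121059/125000 − 9/400·(0.957500+0.929100+0.911000))/(1+9/400) = 1107/1250 ≈ 0.885600
step 5 [5y] swap r/1=96/2831: DF=(1 − 96/2831·(0.957500+0.929100+0.911000+0.885600))/(1+96/2831) = 529/625 ≈ 0.846400
step 6 [6y] bond c/1=3/40: DF=(248243/200000 − 3/40·(0.957500+0.929100+0.911000+0.885600+0.846400))/(1+3/40) = 4193/5000 ≈ 0.838600
step 7 [7y] bond c/1=1/20: DF=(55809/50000 − 1/20·(0.957500+0.929100+0.911000+0.885600+0.846400+0.838600))/(1+1/20) = 4037/5000 ≈ 0.807400
step 8 [8y] bond c/1=7/400: DF=(367771/400000 − 7/400·(0.957500+0.929100+0.911000+0.885600+0.846400+0.838600+0.807400))/(1+7/400) = 3987/5000 ≈ 0.797400

1 1 383/400
2 2 9291/10000
3 3 911/1000
4 4 1107/1250
5 5 529/625
6 6 4193/5000
7 7 4037/5000
8 8 3987/5000
f(3y,4y) = ((911/1000)/(1107/1250) − 1)/(1) = 127/4428 ≈ 2.8681%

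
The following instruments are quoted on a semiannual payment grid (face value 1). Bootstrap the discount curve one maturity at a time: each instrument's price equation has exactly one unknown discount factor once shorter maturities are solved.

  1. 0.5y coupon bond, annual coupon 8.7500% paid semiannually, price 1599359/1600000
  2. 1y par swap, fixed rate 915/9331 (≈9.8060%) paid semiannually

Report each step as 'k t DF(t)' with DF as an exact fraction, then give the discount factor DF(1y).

1 1/2 9577/10000
2 1 1817/2000
DF(1y) = 1817/2000 ≈ 0.908500

step 1 [0.5y] bond c/2=7/160: DF=(1599359/1600000 − 7/160·(0))/(1+7/160) = 9577/10000 ≈ 0.957700
step 2 [1y] swap r/2=915/18662: DF=(1 − 915/18662·(0.957700))/(1+915/18662) = 1817/2000 ≈ 0.908500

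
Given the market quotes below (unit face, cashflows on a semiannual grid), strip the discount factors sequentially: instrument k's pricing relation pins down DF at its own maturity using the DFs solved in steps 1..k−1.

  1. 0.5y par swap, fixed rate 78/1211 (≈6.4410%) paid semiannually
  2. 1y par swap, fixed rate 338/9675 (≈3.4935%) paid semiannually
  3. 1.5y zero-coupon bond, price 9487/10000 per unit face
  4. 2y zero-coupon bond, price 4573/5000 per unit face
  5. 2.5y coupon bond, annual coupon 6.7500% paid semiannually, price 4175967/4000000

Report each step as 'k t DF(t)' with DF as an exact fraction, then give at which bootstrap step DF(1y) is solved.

step 1 [0.5y] swap r/2=39/1211: DF=(1 − 39/1211·(0))/(1+39/1211) = 1211/1250 ≈ 0.968800
step 2 [1y] swap r/2=169/9675: DF=(1 − 169/9675·(0.968800))/(1+169/9675) = 4831/5000 ≈ 0.966200
step 3 [1.5y] zero: DF = P = 9487/10000 ≈ 0.948700
step 4 [2y] zero: DF = P = 4573/5000 ≈ 0.914600
step 5 [2.5y] bond c/2=27/800: DF=(4175967/4000000 − 27/800·(0.968800+0.966200+0.948700+0.914600))/(1+27/800) = 8859/10000 ≈ 0.885900

1 1/2 1211/1250
2 1 4831/5000
3 3/2 9487/10000
4 2 4573/5000
5 5/2 8859/10000
DF(1y) is solved at step 2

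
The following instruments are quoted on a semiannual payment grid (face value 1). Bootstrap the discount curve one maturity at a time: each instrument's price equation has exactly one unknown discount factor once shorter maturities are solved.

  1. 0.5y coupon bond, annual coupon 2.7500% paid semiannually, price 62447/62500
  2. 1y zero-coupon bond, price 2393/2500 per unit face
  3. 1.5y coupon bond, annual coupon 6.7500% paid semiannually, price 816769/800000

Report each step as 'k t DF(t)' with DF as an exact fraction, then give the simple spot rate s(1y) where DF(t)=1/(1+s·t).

step 1 [0.5y] bond c/2=11/800: DF=(62447/62500 − 11/800·(0))/(1+11/800) = 616/625 ≈ 0.985600
step 2 [1y] zero: DF = P = 2393/2500 ≈ 0.957200
step 3 [1.5y] bond c/2=27/800: DF=(816769/800000 − 27/800·(0.985600+0.957200))/(1+27/800) = 4621/5000 ≈ 0.924200

1 1/2 616/625
2 1 2393/2500
3 3/2 4621/5000
s(1y) = (1/(2393/2500) − 1)/(1) = 107/2393 ≈ 4.4714%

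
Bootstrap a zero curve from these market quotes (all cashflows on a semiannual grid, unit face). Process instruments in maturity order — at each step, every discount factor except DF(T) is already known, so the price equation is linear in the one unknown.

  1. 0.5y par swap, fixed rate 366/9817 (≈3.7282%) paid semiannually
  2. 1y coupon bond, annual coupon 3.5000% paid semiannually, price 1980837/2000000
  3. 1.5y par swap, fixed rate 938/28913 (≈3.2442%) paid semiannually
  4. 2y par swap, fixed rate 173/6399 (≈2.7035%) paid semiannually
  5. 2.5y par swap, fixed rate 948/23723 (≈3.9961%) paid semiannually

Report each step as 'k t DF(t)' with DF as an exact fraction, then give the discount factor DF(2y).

1 1/2 9817/10000
2 1 1913/2000
3 3/2 9531/10000
4 2 9481/10000
5 5/2 2263/2500
DF(2y) = 9481/10000 ≈ 0.948100

step 1 [0.5y] swap r/2=183/9817: DF=(1 − 183/9817·(0))/(1+183/9817) = 9817/10000 ≈ 0.981700
step 2 [1y] bond c/2=7/400: DF=(1980837/2000000 − 7/400·(0.981700))/(1+7/400) = 1913/2000 ≈ 0.956500
step 3 [1.5y] swap r/2=469/28913: DF=(1 − 469/28913·(0.981700+0.956500))/(1+469/28913) = 9531/10000 ≈ 0.953100
step 4 [2y] swap r/2=173/12798: DF=(1 − 173/12798·(0.981700+0.956500+0.953100))/(1+173/12798) = 9481/10000 ≈ 0.948100
step 5 [2.5y] swap r/2=474/23723: DF=(1 − 474/23723·(0.981700+0.956500+0.953100+0.948100))/(1+474/23723) = 2263/2500 ≈ 0.905200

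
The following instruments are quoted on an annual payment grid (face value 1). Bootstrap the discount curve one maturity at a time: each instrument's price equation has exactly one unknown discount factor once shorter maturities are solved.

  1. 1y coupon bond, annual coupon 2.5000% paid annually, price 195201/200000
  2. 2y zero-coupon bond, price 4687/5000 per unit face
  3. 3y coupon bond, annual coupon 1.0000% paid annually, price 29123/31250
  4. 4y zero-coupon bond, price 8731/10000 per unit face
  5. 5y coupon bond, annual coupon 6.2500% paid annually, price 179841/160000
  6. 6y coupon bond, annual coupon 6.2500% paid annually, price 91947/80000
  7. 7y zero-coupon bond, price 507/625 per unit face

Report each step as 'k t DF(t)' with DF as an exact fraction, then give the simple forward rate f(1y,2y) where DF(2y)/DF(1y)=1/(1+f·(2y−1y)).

1 1 4761/5000
2 2 4687/5000
3 3 113/125
4 4 8731/10000
5 5 4211/5000
6 6 1633/2000
7 7 507/625
f(1y,2y) = ((4761/5000)/(4687/5000) − 1)/(1) = 74/4687 ≈ 1.5788%

step 1 [1y] bond c/1=1/40: DF=(195201/200000 − 1/40·(0))/(1+1/40) = 4761/5000 ≈ 0.952200
step 2 [2y] zero: DF = P = 4687/5000 ≈ 0.937400
step 3 [3y] bond c/1=1/100: DF=(29123/31250 − 1/100·(0.952200+0.937400))/(1+1/100) = 113/125 ≈ 0.904000
step 4 [4y] zero: DF = P = 8731/10000 ≈ 0.873100
step 5 [5y] bond c/1=1/16: DF=(179841/160000 − 1/16·(0.952200+0.937400+0.904000+0.873100))/(1+1/16) = 4211/5000 ≈ 0.842200
step 6 [6y] bond c/1=1/16: DF=(91947/80000 − 1/16·(0.952200+0.937400+0.904000+0.873100+0.842200))/(1+1/16) = 1633/2000 ≈ 0.816500
step 7 [7y] zero: DF = P = 507/625 ≈ 0.811200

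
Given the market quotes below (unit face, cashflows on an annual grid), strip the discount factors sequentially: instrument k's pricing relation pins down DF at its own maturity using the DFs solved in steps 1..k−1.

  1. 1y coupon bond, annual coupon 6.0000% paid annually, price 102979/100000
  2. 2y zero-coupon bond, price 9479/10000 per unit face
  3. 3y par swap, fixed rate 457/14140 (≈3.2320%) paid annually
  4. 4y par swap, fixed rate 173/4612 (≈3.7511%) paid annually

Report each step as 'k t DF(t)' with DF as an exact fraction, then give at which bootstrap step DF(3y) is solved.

step 1 [1y] bond c/1=3/50: DF=(102979/100000 − 3/50·(0))/(1+3/50) = 1943/2000 ≈ 0.971500
step 2 [2y] zero: DF = P = 9479/10000 ≈ 0.947900
step 3 [3y] swap r/1=457/14140: DF=(1 − 457/14140·(0.971500+0.947900))/(1+457/14140) = 4543/5000 ≈ 0.908600
step 4 [4y] swap r/1=173/4612: DF=(1 − 173/4612·(0.971500+0.947900+0.908600))/(1+173/4612) = 1077/1250 ≈ 0.861600

1 1 1943/2000
2 2 9479/10000
3 3 4543/5000
4 4 1077/1250
DF(3y) is solved at step 3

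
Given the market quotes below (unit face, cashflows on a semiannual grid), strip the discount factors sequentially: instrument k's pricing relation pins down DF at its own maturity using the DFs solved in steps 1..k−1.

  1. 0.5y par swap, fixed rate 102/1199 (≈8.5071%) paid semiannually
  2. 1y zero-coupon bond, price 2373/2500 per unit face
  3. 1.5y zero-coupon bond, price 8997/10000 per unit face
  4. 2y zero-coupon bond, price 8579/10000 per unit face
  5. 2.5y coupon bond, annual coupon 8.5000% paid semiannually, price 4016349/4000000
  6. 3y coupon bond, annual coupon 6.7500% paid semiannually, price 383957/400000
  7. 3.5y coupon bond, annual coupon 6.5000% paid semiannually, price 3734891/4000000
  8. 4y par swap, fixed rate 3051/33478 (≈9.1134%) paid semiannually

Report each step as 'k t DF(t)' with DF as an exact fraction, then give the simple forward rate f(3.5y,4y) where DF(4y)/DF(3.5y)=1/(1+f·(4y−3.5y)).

step 1 [0.5y] swap r/2=51/1199: DF=(1 − 51/1199·(0))/(1+51/1199) = 1199/1250 ≈ 0.959200
step 2 [1y] zero: DF = P = 2373/2500 ≈ 0.949200
step 3 [1.5y] zero: DF = P = 8997/10000 ≈ 0.899700
step 4 [2y] zero: DF = P = 8579/10000 ≈ 0.857900
step 5 [2.5y] bond c/2=17/400: DF=(4016349/4000000 − 17/400·(0.959200+0.949200+0.899700+0.857900))/(1+17/400) = 8137/10000 ≈ 0.813700
step 6 [3y] bond c/2=27/800: DF=(383957/400000 − 27/800·(0.959200+0.949200+0.899700+0.857900+0.813700))/(1+27/800) = 7823/10000 ≈ 0.782300
step 7 [3.5y] bond c/2=13/400: DF=(3734891/4000000 − 13/400·(0.959200+0.949200+0.899700+0.857900+0.813700+0.782300))/(1+13/400) = 7387/10000 ≈ 0.738700
step 8 [4y] swap r/2=3051/66956: DF=(1 − 3051/66956·(0.959200+0.949200+0.899700+0.857900+0.813700+0.782300+0.738700))/(1+3051/66956) = 6949/10000 ≈ 0.694900

1 1/2 1199/1250
2 1 2373/2500
3 3/2 8997/10000
4 2 8579/10000
5 5/2 8137/10000
6 3 7823/10000
7 7/2 7387/10000
8 4 6949/10000
f(3.5y,4y) = ((7387/10000)/(6949/10000) − 1)/(1/2) = 876/6949 ≈ 12.6061%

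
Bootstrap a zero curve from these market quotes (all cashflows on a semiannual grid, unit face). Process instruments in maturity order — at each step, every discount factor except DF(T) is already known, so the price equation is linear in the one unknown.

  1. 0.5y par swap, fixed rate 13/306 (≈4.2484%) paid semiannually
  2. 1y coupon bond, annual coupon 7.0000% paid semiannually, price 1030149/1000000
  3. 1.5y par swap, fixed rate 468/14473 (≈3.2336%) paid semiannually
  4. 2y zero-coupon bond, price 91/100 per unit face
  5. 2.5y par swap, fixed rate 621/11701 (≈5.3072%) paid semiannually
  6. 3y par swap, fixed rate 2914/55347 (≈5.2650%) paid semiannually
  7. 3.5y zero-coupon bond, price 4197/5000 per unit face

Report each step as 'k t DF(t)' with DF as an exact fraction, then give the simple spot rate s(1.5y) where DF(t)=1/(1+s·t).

1 1/2 612/625
2 1 4811/5000
3 3/2 2383/2500
4 2 91/100
5 5/2 4379/5000
6 3 8543/10000
7 7/2 4197/5000
s(1.5y) = (1/(2383/2500) − 1)/(3/2) = 78/2383 ≈ 3.2732%

step 1 [0.5y] swap r/2=13/612: DF=(1 − 13/612·(0))/(1+13/612) = 612/625 ≈ 0.979200
step 2 [1y] bond c/2=7/200: DF=(1030149/1000000 − 7/200·(0.979200))/(1+7/200) = 4811/5000 ≈ 0.962200
step 3 [1.5y] swap r/2=234/14473: DF=(1 − 234/14473·(0.979200+0.962200))/(1+234/14473) = 2383/2500 ≈ 0.953200
step 4 [2y] zero: DF = P = 91/100 ≈ 0.910000
step 5 [2.5y] swap r/2=621/23402: DF=(1 − 621/23402·(0.979200+0.962200+0.953200+0.910000))/(1+621/23402) = 4379/5000 ≈ 0.875800
step 6 [3y] swap r/2=1457/55347: DF=(1 − 1457/55347·(0.979200+0.962200+0.953200+0.910000+0.875800))/(1+1457/55347) = 8543/10000 ≈ 0.854300
step 7 [3.5y] zero: DF = P = 4197/5000 ≈ 0.839400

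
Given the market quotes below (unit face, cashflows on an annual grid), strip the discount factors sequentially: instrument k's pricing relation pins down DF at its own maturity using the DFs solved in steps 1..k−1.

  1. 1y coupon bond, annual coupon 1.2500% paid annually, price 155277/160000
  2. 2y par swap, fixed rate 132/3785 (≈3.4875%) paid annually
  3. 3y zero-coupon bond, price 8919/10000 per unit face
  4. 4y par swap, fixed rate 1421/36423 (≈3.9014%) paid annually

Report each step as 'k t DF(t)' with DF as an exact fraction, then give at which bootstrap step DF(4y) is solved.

step 1 [1y] bond c/1=1/80: DF=(155277/160000 − 1/80·(0))/(1+1/80) = 1917/2000 ≈ 0.958500
step 2 [2y] swap r/1=132/3785: DF=(1 − 132/3785·(0.958500))/(1+132/3785) = 467/500 ≈ 0.934000
step 3 [3y] zero: DF = P = 8919/10000 ≈ 0.891900
step 4 [4y] swap r/1=1421/36423: DF=(1 − 1421/36423·(0.958500+0.934000+0.891900))/(1+1421/36423) = 8579/10000 ≈ 0.857900

1 1 1917/2000
2 2 467/500
3 3 8919/10000
4 4 8579/10000
DF(4y) is solved at step 4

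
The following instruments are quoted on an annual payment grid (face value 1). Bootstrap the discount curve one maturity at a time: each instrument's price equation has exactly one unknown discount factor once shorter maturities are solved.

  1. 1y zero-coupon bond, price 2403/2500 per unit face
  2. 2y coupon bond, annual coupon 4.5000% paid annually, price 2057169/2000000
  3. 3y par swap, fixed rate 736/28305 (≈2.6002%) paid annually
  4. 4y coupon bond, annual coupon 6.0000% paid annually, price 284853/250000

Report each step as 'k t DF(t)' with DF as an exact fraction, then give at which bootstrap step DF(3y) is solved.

1 1 2403/2500
2 2 9429/10000
3 3 579/625
4 4 9147/10000
DF(3y) is solved at step 3

step 1 [1y] zero: DF = P = 2403/2500 ≈ 0.961200
step 2 [2y] bond c/1=9/200: DF=(2057169/2000000 − 9/200·(0.961200))/(1+9/200) = 9429/10000 ≈ 0.942900
step 3 [3y] swap r/1=736/28305: DF=(1 − 736/28305·(0.961200+0.942900))/(1+736/28305) = 579/625 ≈ 0.926400
step 4 [4y] bond c/1=3/50: DF=(284853/250000 − 3/50·(0.961200+0.942900+0.926400))/(1+3/50) = 9147/10000 ≈ 0.914700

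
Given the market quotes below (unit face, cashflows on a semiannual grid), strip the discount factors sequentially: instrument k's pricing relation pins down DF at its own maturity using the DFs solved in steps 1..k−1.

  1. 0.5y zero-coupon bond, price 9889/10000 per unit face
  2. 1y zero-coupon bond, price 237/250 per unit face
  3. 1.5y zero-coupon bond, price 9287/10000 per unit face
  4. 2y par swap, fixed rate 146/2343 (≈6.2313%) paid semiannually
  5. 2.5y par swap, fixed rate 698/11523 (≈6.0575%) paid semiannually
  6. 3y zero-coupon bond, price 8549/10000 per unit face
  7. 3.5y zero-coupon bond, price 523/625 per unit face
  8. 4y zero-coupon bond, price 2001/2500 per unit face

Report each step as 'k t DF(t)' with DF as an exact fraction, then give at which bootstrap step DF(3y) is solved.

step 1 [0.5y] zero: DF = P = 9889/10000 ≈ 0.988900
step 2 [1y] zero: DF = P = 237/250 ≈ 0.948000
step 3 [1.5y] zero: DF = P = 9287/10000 ≈ 0.928700
step 4 [2y] swap r/2=73/2343: DF=(1 − 73/2343·(0.988900+0.948000+0.928700))/(1+73/2343) = 552/625 ≈ 0.883200
step 5 [2.5y] swap r/2=349/11523: DF=(1 − 349/11523·(0.988900+0.948000+0.928700+0.883200))/(1+349/11523) = 2151/2500 ≈ 0.860400
step 6 [3y] zero: DF = P = 8549/10000 ≈ 0.854900
step 7 [3.5y] zero: DF = P = 523/625 ≈ 0.836800
step 8 [4y] zero: DF = P = 2001/2500 ≈ 0.800400

1 1/2 9889/10000
2 1 237/250
3 3/2 9287/10000
4 2 552/625
5 5/2 2151/2500
6 3 8549/10000
7 7/2 523/625
8 4 2001/2500
DF(3y) is solved at step 6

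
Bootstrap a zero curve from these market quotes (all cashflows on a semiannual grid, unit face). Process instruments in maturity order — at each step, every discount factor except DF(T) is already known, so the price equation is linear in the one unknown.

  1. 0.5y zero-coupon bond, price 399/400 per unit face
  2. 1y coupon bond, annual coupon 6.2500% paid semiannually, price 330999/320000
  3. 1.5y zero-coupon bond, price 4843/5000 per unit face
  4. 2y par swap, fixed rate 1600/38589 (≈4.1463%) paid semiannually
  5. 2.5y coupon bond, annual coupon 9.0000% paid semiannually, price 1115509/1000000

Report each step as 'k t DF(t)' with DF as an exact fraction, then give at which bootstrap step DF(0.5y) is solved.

1 1/2 399/400
2 1 608/625
3 3/2 4843/5000
4 2 23/25
5 5/2 9013/10000
DF(0.5y) is solved at step 1

step 1 [0.5y] zero: DF = P = 399/400 ≈ 0.997500
step 2 [1y] bond c/2=1/32: DF=(330999/320000 − 1/32·(0.997500))/(1+1/32) = 608/625 ≈ 0.972800
step 3 [1.5y] zero: DF = P = 4843/5000 ≈ 0.968600
step 4 [2y] swap r/2=800/38589: DF=(1 − 800/38589·(0.997500+0.972800+0.968600))/(1+800/38589) = 23/25 ≈ 0.920000
step 5 [2.5y] bond c/2=9/200: DF=(1115509/1000000 − 9/200·(0.997500+0.972800+0.968600+0.920000))/(1+9/200) = 9013/10000 ≈ 0.901300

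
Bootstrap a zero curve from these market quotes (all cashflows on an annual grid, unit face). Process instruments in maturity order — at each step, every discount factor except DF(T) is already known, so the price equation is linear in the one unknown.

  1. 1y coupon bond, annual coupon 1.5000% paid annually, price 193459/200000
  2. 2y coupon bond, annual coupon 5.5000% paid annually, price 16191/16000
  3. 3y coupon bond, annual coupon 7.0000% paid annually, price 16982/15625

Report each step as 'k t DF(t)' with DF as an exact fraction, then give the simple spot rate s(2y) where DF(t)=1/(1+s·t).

1 1 953/1000
2 2 1819/2000
3 3 8939/10000
s(2y) = (1/(1819/2000) − 1)/(2) = 181/3638 ≈ 4.9753%

step 1 [1y] bond c/1=3/200: DF=(193459/200000 − 3/200·(0))/(1+3/200) = 953/1000 ≈ 0.953000
step 2 [2y] bond c/1=11/200: DF=(16191/16000 − 11/200·(0.953000))/(1+11/200) = 1819/2000 ≈ 0.909500
step 3 [3y] bond c/1=7/100: DF=(16982/15625 − 7/100·(0.953000+0.909500))/(1+7/100) = 8939/10000 ≈ 0.893900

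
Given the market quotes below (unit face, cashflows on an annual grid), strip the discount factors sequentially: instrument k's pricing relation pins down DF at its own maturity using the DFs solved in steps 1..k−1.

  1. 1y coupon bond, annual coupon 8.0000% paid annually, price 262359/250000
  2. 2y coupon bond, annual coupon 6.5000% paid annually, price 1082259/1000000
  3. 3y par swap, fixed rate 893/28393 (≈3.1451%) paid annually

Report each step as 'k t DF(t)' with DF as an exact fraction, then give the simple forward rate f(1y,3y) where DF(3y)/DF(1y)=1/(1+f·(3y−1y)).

1 1 9717/10000
2 2 9569/10000
3 3 9107/10000
f(1y,3y) = ((9717/10000)/(9107/10000) − 1)/(2) = 305/9107 ≈ 3.3491%

step 1 [1y] bond c/1=2/25: DF=(262359/250000 − 2/25·(0))/(1+2/25) = 9717/10000 ≈ 0.971700
step 2 [2y] bond c/1=13/200: DF=(1082259/1000000 − 13/200·(0.971700))/(1+13/200) = 9569/10000 ≈ 0.956900
step 3 [3y] swap r/1=893/28393: DF=(1 − 893/28393·(0.971700+0.956900))/(1+893/28393) = 9107/10000 ≈ 0.910700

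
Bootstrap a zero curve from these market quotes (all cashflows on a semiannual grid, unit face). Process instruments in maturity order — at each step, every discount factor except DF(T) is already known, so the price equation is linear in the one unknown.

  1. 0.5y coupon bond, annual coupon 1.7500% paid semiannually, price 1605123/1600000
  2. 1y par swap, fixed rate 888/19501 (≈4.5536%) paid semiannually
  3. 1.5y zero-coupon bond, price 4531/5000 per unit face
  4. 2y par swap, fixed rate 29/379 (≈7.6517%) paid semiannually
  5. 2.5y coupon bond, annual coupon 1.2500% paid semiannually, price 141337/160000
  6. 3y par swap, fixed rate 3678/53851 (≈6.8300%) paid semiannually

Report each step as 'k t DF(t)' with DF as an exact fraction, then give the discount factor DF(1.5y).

1 1/2 1989/2000
2 1 2389/2500
3 3/2 4531/5000
4 2 8579/10000
5 5/2 2137/2500
6 3 8161/10000
DF(1.5y) = 4531/5000 ≈ 0.906200

step 1 [0.5y] bond c/2=7/800: DF=(1605123/1600000 − 7/800·(0))/(1+7/800) = 1989/2000 ≈ 0.994500
step 2 [1y] swap r/2=444/19501: DF=(1 − 444/19501·(0.994500))/(1+444/19501) = 2389/2500 ≈ 0.955600
step 3 [1.5y] zero: DF = P = 4531/5000 ≈ 0.906200
step 4 [2y] swap r/2=29/758: DF=(1 − 29/758·(0.994500+0.955600+0.906200))/(1+29/758) = 8579/10000 ≈ 0.857900
step 5 [2.5y] bond c/2=1/160: DF=(141337/160000 − 1/160·(0.994500+0.955600+0.906200+0.857900))/(1+1/160) = 2137/2500 ≈ 0.854800
step 6 [3y] swap r/2=1839/53851: DF=(1 − 1839/53851·(0.994500+0.955600+0.906200+0.857900+0.854800))/(1+1839/53851) = 8161/10000 ≈ 0.816100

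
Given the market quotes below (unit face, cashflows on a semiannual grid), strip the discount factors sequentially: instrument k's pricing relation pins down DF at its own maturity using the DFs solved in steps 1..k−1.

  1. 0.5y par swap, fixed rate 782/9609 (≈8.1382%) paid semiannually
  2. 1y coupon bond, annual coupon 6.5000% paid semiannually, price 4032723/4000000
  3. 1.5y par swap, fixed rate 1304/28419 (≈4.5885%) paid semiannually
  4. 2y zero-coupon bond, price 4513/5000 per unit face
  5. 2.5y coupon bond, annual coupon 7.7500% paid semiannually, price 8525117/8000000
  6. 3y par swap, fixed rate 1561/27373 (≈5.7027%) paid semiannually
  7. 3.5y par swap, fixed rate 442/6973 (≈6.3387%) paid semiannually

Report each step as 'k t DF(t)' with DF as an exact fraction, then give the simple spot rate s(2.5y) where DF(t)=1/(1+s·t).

step 1 [0.5y] swap r/2=391/9609: DF=(1 − 391/9609·(0))/(1+391/9609) = 9609/10000 ≈ 0.960900
step 2 [1y] bond c/2=13/400: DF=(4032723/4000000 − 13/400·(0.960900))/(1+13/400) = 4731/5000 ≈ 0.946200
step 3 [1.5y] swap r/2=652/28419: DF=(1 − 652/28419·(0.960900+0.946200))/(1+652/28419) = 2337/2500 ≈ 0.934800
step 4 [2y] zero: DF = P = 4513/5000 ≈ 0.902600
step 5 [2.5y] bond c/2=31/800: DF=(8525117/8000000 − 31/800·(0.960900+0.946200+0.934800+0.902600))/(1+31/800) = 4431/5000 ≈ 0.886200
step 6 [3y] swap r/2=1561/54746: DF=(1 − 1561/54746·(0.960900+0.946200+0.934800+0.902600+0.886200))/(1+1561/54746) = 8439/10000 ≈ 0.843900
step 7 [3.5y] swap r/2=221/6973: DF=(1 − 221/6973·(0.960900+0.946200+0.934800+0.902600+0.886200+0.843900))/(1+221/6973) = 8011/10000 ≈ 0.801100

1 1/2 9609/10000
2 1 4731/5000
3 3/2 2337/2500
4 2 4513/5000
5 5/2 4431/5000
6 3 8439/10000
7 7/2 8011/10000
s(2.5y) = (1/(4431/5000) − 1)/(5/2) = 1138/22155 ≈ 5.1365%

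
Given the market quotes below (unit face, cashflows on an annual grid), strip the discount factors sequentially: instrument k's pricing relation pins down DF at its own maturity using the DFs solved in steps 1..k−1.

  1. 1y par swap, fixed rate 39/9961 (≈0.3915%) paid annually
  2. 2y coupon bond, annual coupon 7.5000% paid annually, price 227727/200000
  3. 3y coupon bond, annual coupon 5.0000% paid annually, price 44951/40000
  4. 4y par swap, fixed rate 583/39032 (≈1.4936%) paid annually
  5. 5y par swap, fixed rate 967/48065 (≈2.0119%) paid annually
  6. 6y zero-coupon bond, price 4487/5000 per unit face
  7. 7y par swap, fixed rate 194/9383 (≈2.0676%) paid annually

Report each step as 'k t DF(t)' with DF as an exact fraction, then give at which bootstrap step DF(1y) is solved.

step 1 [1y] swap r/1=39/9961: DF=(1 − 39/9961·(0))/(1+39/9961) = 9961/10000 ≈ 0.996100
step 2 [2y] bond c/1=3/40: DF=(227727/200000 − 3/40·(0.996100))/(1+3/40) = 9897/10000 ≈ 0.989700
step 3 [3y] bond c/1=1/20: DF=(44951/40000 − 1/20·(0.996100+0.989700))/(1+1/20) = 9757/10000 ≈ 0.975700
step 4 [4y] swap r/1=583/39032: DF=(1 − 583/39032·(0.996100+0.989700+0.975700))/(1+583/39032) = 9417/10000 ≈ 0.941700
step 5 [5y] swap r/1=967/48065: DF=(1 − 967/48065·(0.996100+0.989700+0.975700+0.941700))/(1+967/48065) = 9033/10000 ≈ 0.903300
step 6 [6y] zero: DF = P = 4487/5000 ≈ 0.897400
step 7 [7y] swap r/1=194/9383: DF=(1 − 194/9383·(0.996100+0.989700+0.975700+0.941700+0.903300+0.897400))/(1+194/9383) = 4321/5000 ≈ 0.864200

1 1 9961/10000
2 2 9897/10000
3 3 9757/10000
4 4 9417/10000
5 5 9033/10000
6 6 4487/5000
7 7 4321/5000
DF(1y) is solved at step 1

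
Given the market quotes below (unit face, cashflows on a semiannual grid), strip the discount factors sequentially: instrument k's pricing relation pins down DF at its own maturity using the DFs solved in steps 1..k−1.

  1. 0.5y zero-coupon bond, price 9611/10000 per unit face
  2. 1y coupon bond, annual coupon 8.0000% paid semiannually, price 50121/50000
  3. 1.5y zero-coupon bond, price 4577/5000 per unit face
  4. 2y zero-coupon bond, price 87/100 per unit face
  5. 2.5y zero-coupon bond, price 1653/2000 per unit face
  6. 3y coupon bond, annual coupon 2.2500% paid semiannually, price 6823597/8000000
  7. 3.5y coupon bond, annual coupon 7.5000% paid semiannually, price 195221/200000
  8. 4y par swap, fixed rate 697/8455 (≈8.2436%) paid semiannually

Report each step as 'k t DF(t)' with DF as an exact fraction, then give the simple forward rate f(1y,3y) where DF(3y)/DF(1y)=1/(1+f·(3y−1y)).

step 1 [0.5y] zero: DF = P = 9611/10000 ≈ 0.961100
step 2 [1y] bond c/2=1/25: DF=(50121/50000 − 1/25·(0.961100))/(1+1/25) = 9269/10000 ≈ 0.926900
step 3 [1.5y] zero: DF = P = 4577/5000 ≈ 0.915400
step 4 [2y] zero: DF = P = 87/100 ≈ 0.870000
step 5 [2.5y] zero: DF = P = 1653/2000 ≈ 0.826500
step 6 [3y] bond c/2=9/800: DF=(6823597/8000000 − 9/800·(0.961100+0.926900+0.915400+0.870000+0.826500))/(1+9/800) = 3967/5000 ≈ 0.793400
step 7 [3.5y] bond c/2=3/80: DF=(195221/200000 − 3/80·(0.961100+0.926900+0.915400+0.870000+0.826500+0.793400))/(1+3/80) = 1499/2000 ≈ 0.749500
step 8 [4y] swap r/2=697/16910: DF=(1 − 697/16910·(0.961100+0.926900+0.915400+0.870000+0.826500+0.793400+0.749500))/(1+697/16910) = 1803/2500 ≈ 0.721200

1 1/2 9611/10000
2 1 9269/10000
3 3/2 4577/5000
4 2 87/100
5 5/2 1653/2000
6 3 3967/5000
7 7/2 1499/2000
8 4 1803/2500
f(1y,3y) = ((9269/10000)/(3967/5000) − 1)/(2) = 1335/15868 ≈ 8.4132%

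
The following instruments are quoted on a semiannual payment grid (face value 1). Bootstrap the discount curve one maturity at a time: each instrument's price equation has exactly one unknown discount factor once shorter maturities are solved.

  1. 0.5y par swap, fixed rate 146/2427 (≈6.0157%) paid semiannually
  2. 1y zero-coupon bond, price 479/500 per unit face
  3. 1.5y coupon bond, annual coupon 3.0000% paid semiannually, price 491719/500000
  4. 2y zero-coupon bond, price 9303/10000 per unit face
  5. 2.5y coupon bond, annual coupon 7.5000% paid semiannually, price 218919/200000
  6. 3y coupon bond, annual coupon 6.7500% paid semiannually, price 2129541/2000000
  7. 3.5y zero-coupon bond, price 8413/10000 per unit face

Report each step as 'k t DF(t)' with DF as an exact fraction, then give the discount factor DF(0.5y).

step 1 [0.5y] swap r/2=73/2427: DF=(1 − 73/2427·(0))/(1+73/2427) = 2427/2500 ≈ 0.970800
step 2 [1y] zero: DF = P = 479/500 ≈ 0.958000
step 3 [1.5y] bond c/2=3/200: DF=(491719/500000 − 3/200·(0.970800+0.958000))/(1+3/200) = 2351/2500 ≈ 0.940400
step 4 [2y] zero: DF = P = 9303/10000 ≈ 0.930300
step 5 [2.5y] bond c/2=3/80: DF=(218919/200000 − 3/80·(0.970800+0.958000+0.940400+0.930300))/(1+3/80) = 9177/10000 ≈ 0.917700
step 6 [3y] bond c/2=27/800: DF=(2129541/2000000 − 27/800·(0.970800+0.958000+0.940400+0.930300+0.917700))/(1+27/800) = 219/250 ≈ 0.876000
step 7 [3.5y] zero: DF = P = 8413/10000 ≈ 0.841300

1 1/2 2427/2500
2 1 479/500
3 3/2 2351/2500
4 2 9303/10000
5 5/2 9177/10000
6 3 219/250
7 7/2 8413/10000
DF(0.5y) = 2427/2500 ≈ 0.970800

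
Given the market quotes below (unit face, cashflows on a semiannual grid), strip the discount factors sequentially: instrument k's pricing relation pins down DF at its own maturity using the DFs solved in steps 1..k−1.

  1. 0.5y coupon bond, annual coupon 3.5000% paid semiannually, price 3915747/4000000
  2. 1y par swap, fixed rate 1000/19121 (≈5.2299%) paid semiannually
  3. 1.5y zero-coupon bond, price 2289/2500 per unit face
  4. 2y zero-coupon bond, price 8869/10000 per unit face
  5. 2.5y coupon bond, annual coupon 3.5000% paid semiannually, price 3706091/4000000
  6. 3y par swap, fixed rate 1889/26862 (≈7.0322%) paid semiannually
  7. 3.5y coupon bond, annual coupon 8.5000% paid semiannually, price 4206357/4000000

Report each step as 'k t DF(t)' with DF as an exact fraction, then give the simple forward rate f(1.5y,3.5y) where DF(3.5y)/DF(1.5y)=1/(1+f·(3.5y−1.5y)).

step 1 [0.5y] bond c/2=7/400: DF=(3915747/4000000 − 7/400·(0))/(1+7/400) = 9621/10000 ≈ 0.962100
step 2 [1y] swap r/2=500/19121: DF=(1 − 500/19121·(0.962100))/(1+500/19121) = 19/20 ≈ 0.950000
step 3 [1.5y] zero: DF = P = 2289/2500 ≈ 0.915600
step 4 [2y] zero: DF = P = 8869/10000 ≈ 0.886900
step 5 [2.5y] bond c/2=7/400: DF=(3706091/4000000 − 7/400·(0.962100+0.950000+0.915600+0.886900))/(1+7/400) = 8467/10000 ≈ 0.846700
step 6 [3y] swap r/2=1889/53724: DF=(1 − 1889/53724·(0.962100+0.950000+0.915600+0.886900+0.846700))/(1+1889/53724) = 8111/10000 ≈ 0.811100
step 7 [3.5y] bond c/2=17/400: DF=(4206357/4000000 − 17/400·(0.962100+0.950000+0.915600+0.886900+0.846700+0.811100))/(1+17/400) = 7897/10000 ≈ 0.789700

1 1/2 9621/10000
2 1 19/20
3 3/2 2289/2500
4 2 8869/10000
5 5/2 8467/10000
6 3 8111/10000
7 7/2 7897/10000
f(1.5y,3.5y) = ((2289/2500)/(7897/10000) − 1)/(2) = 1259/15794 ≈ 7.9714%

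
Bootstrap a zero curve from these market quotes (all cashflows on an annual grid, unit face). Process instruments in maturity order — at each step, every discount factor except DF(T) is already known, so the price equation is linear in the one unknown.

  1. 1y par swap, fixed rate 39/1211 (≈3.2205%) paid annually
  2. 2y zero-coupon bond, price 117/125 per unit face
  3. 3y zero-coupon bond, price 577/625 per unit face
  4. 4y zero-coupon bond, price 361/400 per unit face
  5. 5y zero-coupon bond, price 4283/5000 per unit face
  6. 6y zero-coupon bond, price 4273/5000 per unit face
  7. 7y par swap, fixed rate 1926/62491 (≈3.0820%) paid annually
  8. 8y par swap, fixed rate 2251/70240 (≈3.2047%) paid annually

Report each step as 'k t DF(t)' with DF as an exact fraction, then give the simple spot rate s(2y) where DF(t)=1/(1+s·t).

step 1 [1y] swap r/1=39/1211: DF=(1 − 39/1211·(0))/(1+39/1211) = 1211/1250 ≈ 0.968800
step 2 [2y] zero: DF = P = 117/125 ≈ 0.936000
step 3 [3y] zero: DF = P = 577/625 ≈ 0.923200
step 4 [4y] zero: DF = P = 361/400 ≈ 0.902500
step 5 [5y] zero: DF = P = 4283/5000 ≈ 0.856600
step 6 [6y] zero: DF = P = 4273/5000 ≈ 0.854600
step 7 [7y] swap r/1=1926/62491: DF=(1 − 1926/62491·(0.968800+0.936000+0.923200+0.902500+0.856600+0.854600))/(1+1926/62491) = 4037/5000 ≈ 0.807400
step 8 [8y] swap r/1=2251/70240: DF=(1 − 2251/70240·(0.968800+0.936000+0.923200+0.902500+0.856600+0.854600+0.807400))/(1+2251/70240) = 7749/10000 ≈ 0.774900

1 1 1211/1250
2 2 117/125
3 3 577/625
4 4 361/400
5 5 4283/5000
6 6 4273/5000
7 7 4037/5000
8 8 7749/10000
s(2y) = (1/(117/125) − 1)/(2) = 4/117 ≈ 3.4188%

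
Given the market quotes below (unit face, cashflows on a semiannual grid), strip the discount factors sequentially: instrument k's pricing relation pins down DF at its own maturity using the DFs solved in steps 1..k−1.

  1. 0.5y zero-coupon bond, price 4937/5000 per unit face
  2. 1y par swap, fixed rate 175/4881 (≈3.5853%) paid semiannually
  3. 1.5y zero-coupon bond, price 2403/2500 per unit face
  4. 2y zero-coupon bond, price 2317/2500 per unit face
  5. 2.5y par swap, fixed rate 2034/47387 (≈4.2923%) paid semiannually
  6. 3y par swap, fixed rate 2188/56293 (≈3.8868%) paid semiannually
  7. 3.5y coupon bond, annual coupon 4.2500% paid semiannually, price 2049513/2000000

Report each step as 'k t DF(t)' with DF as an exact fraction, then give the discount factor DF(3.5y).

1 1/2 4937/5000
2 1 193/200
3 3/2 2403/2500
4 2 2317/2500
5 5/2 8983/10000
6 3 4453/5000
7 7/2 8863/10000
DF(3.5y) = 8863/10000 ≈ 0.886300

step 1 [0.5y] zero: DF = P = 4937/5000 ≈ 0.987400
step 2 [1y] swap r/2=175/9762: DF=(1 − 175/9762·(0.987400))/(1+175/9762) = 193/200 ≈ 0.965000
step 3 [1.5y] zero: DF = P = 2403/2500 ≈ 0.961200
step 4 [2y] zero: DF = P = 2317/2500 ≈ 0.926800
step 5 [2.5y] swap r/2=1017/47387: DF=(1 − 1017/47387·(0.987400+0.965000+0.961200+0.926800))/(1+1017/47387) = 8983/10000 ≈ 0.898300
step 6 [3y] swap r/2=1094/56293: DF=(1 − 1094/56293·(0.987400+0.965000+0.961200+0.926800+0.898300))/(1+1094/56293) = 4453/5000 ≈ 0.890600
step 7 [3.5y] bond c/2=17/800: DF=(2049513/2000000 − 17/800·(0.987400+0.965000+0.961200+0.926800+0.898300+0.890600))/(1+17/800) = 8863/10000 ≈ 0.886300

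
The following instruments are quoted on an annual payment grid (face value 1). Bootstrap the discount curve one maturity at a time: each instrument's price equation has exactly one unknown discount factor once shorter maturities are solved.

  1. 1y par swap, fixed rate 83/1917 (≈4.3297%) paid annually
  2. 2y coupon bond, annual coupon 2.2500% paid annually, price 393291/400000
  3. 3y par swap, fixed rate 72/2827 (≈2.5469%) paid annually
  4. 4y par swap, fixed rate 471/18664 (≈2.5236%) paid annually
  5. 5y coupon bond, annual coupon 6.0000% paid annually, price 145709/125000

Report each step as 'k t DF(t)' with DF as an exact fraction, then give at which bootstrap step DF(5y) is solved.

1 1 1917/2000
2 2 1881/2000
3 3 116/125
4 4 4529/5000
5 5 2221/2500
DF(5y) is solved at step 5

step 1 [1y] swap r/1=83/1917: DF=(1 − 83/1917·(0))/(1+83/1917) = 1917/2000 ≈ 0.958500
step 2 [2y] bond c/1=9/400: DF=(393291/400000 − 9/400·(0.958500))/(1+9/400) = 1881/2000 ≈ 0.940500
step 3 [3y] swap r/1=72/2827: DF=(1 − 72/2827·(0.958500+0.940500))/(1+72/2827) = 116/125 ≈ 0.928000
step 4 [4y] swap r/1=471/18664: DF=(1 − 471/18664·(0.958500+0.940500+0.928000))/(1+471/18664) = 4529/5000 ≈ 0.905800
step 5 [5y] bond c/1=3/50: DF=(145709/125000 − 3/50·(0.958500+0.940500+0.928000+0.905800))/(1+3/50) = 2221/2500 ≈ 0.888400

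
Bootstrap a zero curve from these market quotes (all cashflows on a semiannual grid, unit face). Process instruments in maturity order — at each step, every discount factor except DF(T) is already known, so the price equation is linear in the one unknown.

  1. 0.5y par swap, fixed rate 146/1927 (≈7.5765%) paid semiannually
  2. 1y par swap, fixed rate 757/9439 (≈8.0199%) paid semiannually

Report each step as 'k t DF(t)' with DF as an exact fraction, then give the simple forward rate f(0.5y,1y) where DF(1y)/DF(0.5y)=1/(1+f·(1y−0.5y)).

1 1/2 1927/2000
2 1 9243/10000
f(0.5y,1y) = ((1927/2000)/(9243/10000) − 1)/(1/2) = 784/9243 ≈ 8.4821%

step 1 [0.5y] swap r/2=73/1927: DF=(1 − 73/1927·(0))/(1+73/1927) = 1927/2000 ≈ 0.963500
step 2 [1y] swap r/2=757/18878: DF=(1 − 757/18878·(0.963500))/(1+757/18878) = 9243/10000 ≈ 0.924300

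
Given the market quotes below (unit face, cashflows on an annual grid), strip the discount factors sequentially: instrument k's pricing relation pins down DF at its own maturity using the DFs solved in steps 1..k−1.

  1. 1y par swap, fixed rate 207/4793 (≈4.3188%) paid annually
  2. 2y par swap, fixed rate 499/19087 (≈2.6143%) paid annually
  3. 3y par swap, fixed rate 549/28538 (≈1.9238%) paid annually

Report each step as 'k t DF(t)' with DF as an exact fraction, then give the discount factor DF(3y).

step 1 [1y] swap r/1=207/4793: DF=(1 − 207/4793·(0))/(1+207/4793) = 4793/5000 ≈ 0.958600
step 2 [2y] swap r/1=499/19087: DF=(1 − 499/19087·(0.958600))/(1+499/19087) = 9501/10000 ≈ 0.950100
step 3 [3y] swap r/1=549/28538: DF=(1 − 549/28538·(0.958600+0.950100))/(1+549/28538) = 9451/10000 ≈ 0.945100

1 1 4793/5000
2 2 9501/10000
3 3 9451/10000
DF(3y) = 9451/10000 ≈ 0.945100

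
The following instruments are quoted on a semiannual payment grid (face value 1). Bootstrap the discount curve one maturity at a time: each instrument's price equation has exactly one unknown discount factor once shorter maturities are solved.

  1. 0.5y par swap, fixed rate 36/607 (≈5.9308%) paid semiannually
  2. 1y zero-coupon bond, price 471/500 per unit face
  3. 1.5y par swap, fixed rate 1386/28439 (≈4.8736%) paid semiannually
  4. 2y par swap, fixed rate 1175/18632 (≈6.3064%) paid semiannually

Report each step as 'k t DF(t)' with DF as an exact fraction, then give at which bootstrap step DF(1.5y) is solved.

1 1/2 607/625
2 1 471/500
3 3/2 9307/10000
4 2 353/400
DF(1.5y) is solved at step 3

step 1 [0.5y] swap r/2=18/607: DF=(1 − 18/607·(0))/(1+18/607) = 607/625 ≈ 0.971200
step 2 [1y] zero: DF = P = 471/500 ≈ 0.942000
step 3 [1.5y] swap r/2=693/28439: DF=(1 − 693/28439·(0.971200+0.942000))/(1+693/28439) = 9307/10000 ≈ 0.930700
step 4 [2y] swap r/2=1175/37264: DF=(1 − 1175/37264·(0.971200+0.942000+0.930700))/(1+1175/37264) = 353/400 ≈ 0.882500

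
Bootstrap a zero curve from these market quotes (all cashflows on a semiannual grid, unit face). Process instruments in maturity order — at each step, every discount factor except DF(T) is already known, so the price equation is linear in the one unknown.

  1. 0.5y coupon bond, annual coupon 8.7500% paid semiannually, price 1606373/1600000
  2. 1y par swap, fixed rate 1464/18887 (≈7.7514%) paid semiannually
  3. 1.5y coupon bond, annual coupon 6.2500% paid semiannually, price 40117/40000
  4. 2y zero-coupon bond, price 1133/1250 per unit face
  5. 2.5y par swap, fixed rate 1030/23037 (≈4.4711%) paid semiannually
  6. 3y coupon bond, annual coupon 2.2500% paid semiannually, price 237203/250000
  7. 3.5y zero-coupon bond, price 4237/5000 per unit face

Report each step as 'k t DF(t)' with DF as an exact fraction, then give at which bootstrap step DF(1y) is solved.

1 1/2 9619/10000
2 1 2317/2500
3 3/2 9153/10000
4 2 1133/1250
5 5/2 897/1000
6 3 887/1000
7 7/2 4237/5000
DF(1y) is solved at step 2

step 1 [0.5y] bond c/2=7/160: DF=(1606373/1600000 − 7/160·(0))/(1+7/160) = 9619/10000 ≈ 0.961900
step 2 [1y] swap r/2=732/18887: DF=(1 − 732/18887·(0.961900))/(1+732/18887) = 2317/2500 ≈ 0.926800
step 3 [1.5y] bond c/2=1/32: DF=(40117/40000 − 1/32·(0.961900+0.926800))/(1+1/32) = 9153/10000 ≈ 0.915300
step 4 [2y] zero: DF = P = 1133/1250 ≈ 0.906400
step 5 [2.5y] swap r/2=515/23037: DF=(1 − 515/23037·(0.961900+0.926800+0.915300+0.906400))/(1+515/23037) = 897/1000 ≈ 0.897000
step 6 [3y] bond c/2=9/800: DF=(237203/250000 − 9/800·(0.961900+0.926800+0.915300+0.906400+0.897000))/(1+9/800) = 887/1000 ≈ 0.887000
step 7 [3.5y] zero: DF = P = 4237/5000 ≈ 0.847400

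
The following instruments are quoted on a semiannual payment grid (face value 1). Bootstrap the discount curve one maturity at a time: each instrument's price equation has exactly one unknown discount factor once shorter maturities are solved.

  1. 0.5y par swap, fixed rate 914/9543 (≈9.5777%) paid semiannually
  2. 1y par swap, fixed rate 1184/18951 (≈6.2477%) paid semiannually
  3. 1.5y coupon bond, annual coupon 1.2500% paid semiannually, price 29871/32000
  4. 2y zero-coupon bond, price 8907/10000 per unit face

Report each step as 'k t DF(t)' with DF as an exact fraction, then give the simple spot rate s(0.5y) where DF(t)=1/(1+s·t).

step 1 [0.5y] swap r/2=457/9543: DF=(1 − 457/9543·(0))/(1+457/9543) = 9543/10000 ≈ 0.954300
step 2 [1y] swap r/2=592/18951: DF=(1 − 592/18951·(0.954300))/(1+592/18951) = 588/625 ≈ 0.940800
step 3 [1.5y] bond c/2=1/160: DF=(29871/32000 − 1/160·(0.954300+0.940800))/(1+1/160) = 9159/10000 ≈ 0.915900
step 4 [2y] zero: DF = P = 8907/10000 ≈ 0.890700

1 1/2 9543/10000
2 1 588/625
3 3/2 9159/10000
4 2 8907/10000
s(0.5y) = (1/(9543/10000) − 1)/(1/2) = 914/9543 ≈ 9.5777%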